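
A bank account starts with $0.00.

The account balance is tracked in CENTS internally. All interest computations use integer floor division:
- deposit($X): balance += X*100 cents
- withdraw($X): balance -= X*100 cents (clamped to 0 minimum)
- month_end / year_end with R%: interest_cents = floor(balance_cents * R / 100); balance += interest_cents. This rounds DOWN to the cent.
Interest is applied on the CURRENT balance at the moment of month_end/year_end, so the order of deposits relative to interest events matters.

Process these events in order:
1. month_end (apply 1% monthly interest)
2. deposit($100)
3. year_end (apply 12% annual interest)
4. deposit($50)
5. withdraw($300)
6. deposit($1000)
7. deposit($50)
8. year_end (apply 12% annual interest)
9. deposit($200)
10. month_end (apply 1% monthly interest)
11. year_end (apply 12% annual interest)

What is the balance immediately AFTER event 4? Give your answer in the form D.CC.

Answer: 162.00

Derivation:
After 1 (month_end (apply 1% monthly interest)): balance=$0.00 total_interest=$0.00
After 2 (deposit($100)): balance=$100.00 total_interest=$0.00
After 3 (year_end (apply 12% annual interest)): balance=$112.00 total_interest=$12.00
After 4 (deposit($50)): balance=$162.00 total_interest=$12.00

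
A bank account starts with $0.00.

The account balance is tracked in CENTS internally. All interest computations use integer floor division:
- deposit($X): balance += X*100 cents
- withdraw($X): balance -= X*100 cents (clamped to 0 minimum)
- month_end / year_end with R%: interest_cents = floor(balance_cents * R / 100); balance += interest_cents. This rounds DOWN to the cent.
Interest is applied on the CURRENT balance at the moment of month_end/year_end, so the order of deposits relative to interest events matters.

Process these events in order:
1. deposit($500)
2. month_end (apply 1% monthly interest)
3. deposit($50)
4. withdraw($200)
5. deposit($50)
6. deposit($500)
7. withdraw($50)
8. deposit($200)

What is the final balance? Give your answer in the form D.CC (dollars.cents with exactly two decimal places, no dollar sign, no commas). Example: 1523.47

After 1 (deposit($500)): balance=$500.00 total_interest=$0.00
After 2 (month_end (apply 1% monthly interest)): balance=$505.00 total_interest=$5.00
After 3 (deposit($50)): balance=$555.00 total_interest=$5.00
After 4 (withdraw($200)): balance=$355.00 total_interest=$5.00
After 5 (deposit($50)): balance=$405.00 total_interest=$5.00
After 6 (deposit($500)): balance=$905.00 total_interest=$5.00
After 7 (withdraw($50)): balance=$855.00 total_interest=$5.00
After 8 (deposit($200)): balance=$1055.00 total_interest=$5.00

Answer: 1055.00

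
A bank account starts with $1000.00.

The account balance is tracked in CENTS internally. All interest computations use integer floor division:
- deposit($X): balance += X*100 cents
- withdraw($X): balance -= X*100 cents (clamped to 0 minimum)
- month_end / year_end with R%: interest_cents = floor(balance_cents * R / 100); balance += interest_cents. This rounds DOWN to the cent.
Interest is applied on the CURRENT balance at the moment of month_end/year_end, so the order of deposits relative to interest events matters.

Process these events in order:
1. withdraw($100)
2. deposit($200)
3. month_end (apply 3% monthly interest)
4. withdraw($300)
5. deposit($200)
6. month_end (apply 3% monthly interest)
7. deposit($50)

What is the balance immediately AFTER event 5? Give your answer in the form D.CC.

After 1 (withdraw($100)): balance=$900.00 total_interest=$0.00
After 2 (deposit($200)): balance=$1100.00 total_interest=$0.00
After 3 (month_end (apply 3% monthly interest)): balance=$1133.00 total_interest=$33.00
After 4 (withdraw($300)): balance=$833.00 total_interest=$33.00
After 5 (deposit($200)): balance=$1033.00 total_interest=$33.00

Answer: 1033.00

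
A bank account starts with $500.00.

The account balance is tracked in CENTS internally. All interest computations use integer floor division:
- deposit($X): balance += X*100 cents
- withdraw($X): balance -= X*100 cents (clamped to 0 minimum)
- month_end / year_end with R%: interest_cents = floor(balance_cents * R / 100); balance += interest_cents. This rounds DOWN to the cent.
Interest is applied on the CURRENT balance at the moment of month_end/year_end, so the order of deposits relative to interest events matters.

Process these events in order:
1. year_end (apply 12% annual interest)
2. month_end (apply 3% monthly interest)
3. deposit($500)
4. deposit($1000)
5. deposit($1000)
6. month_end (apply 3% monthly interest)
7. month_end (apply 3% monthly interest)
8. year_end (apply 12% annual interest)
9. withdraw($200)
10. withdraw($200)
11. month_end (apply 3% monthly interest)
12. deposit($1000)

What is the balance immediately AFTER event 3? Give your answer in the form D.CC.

After 1 (year_end (apply 12% annual interest)): balance=$560.00 total_interest=$60.00
After 2 (month_end (apply 3% monthly interest)): balance=$576.80 total_interest=$76.80
After 3 (deposit($500)): balance=$1076.80 total_interest=$76.80

Answer: 1076.80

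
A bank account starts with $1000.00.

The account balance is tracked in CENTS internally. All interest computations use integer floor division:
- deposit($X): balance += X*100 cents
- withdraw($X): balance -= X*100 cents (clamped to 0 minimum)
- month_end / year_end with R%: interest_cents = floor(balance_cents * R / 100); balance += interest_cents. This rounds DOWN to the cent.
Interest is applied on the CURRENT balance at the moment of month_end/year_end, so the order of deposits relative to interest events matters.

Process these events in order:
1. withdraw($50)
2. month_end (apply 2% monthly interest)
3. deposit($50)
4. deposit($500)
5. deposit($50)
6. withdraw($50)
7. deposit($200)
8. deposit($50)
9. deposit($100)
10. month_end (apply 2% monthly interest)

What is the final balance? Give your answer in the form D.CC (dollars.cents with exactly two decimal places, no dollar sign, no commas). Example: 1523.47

Answer: 1906.38

Derivation:
After 1 (withdraw($50)): balance=$950.00 total_interest=$0.00
After 2 (month_end (apply 2% monthly interest)): balance=$969.00 total_interest=$19.00
After 3 (deposit($50)): balance=$1019.00 total_interest=$19.00
After 4 (deposit($500)): balance=$1519.00 total_interest=$19.00
After 5 (deposit($50)): balance=$1569.00 total_interest=$19.00
After 6 (withdraw($50)): balance=$1519.00 total_interest=$19.00
After 7 (deposit($200)): balance=$1719.00 total_interest=$19.00
After 8 (deposit($50)): balance=$1769.00 total_interest=$19.00
After 9 (deposit($100)): balance=$1869.00 total_interest=$19.00
After 10 (month_end (apply 2% monthly interest)): balance=$1906.38 total_interest=$56.38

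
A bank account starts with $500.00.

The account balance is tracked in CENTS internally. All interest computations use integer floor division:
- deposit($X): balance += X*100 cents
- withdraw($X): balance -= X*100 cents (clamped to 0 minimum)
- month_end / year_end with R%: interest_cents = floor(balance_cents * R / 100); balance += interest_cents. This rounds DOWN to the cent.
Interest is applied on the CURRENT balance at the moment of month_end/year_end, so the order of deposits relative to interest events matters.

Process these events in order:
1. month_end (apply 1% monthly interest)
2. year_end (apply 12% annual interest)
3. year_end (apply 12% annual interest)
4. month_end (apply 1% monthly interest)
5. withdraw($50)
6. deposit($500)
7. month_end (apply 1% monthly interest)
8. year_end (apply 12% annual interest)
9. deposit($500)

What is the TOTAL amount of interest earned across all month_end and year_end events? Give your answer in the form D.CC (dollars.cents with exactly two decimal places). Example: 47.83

Answer: 282.77

Derivation:
After 1 (month_end (apply 1% monthly interest)): balance=$505.00 total_interest=$5.00
After 2 (year_end (apply 12% annual interest)): balance=$565.60 total_interest=$65.60
After 3 (year_end (apply 12% annual interest)): balance=$633.47 total_interest=$133.47
After 4 (month_end (apply 1% monthly interest)): balance=$639.80 total_interest=$139.80
After 5 (withdraw($50)): balance=$589.80 total_interest=$139.80
After 6 (deposit($500)): balance=$1089.80 total_interest=$139.80
After 7 (month_end (apply 1% monthly interest)): balance=$1100.69 total_interest=$150.69
After 8 (year_end (apply 12% annual interest)): balance=$1232.77 total_interest=$282.77
After 9 (deposit($500)): balance=$1732.77 total_interest=$282.77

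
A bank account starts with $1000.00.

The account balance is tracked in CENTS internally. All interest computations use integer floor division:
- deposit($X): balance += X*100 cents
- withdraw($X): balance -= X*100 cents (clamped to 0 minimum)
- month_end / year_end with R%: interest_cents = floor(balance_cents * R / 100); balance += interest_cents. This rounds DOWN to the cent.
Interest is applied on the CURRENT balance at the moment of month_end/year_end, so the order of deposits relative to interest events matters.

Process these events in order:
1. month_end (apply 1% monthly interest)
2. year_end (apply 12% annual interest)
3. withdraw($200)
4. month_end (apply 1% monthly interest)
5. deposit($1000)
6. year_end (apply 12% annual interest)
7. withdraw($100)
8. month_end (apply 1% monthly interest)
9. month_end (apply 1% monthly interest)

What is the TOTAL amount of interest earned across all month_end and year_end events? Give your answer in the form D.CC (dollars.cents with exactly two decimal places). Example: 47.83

Answer: 415.04

Derivation:
After 1 (month_end (apply 1% monthly interest)): balance=$1010.00 total_interest=$10.00
After 2 (year_end (apply 12% annual interest)): balance=$1131.20 total_interest=$131.20
After 3 (withdraw($200)): balance=$931.20 total_interest=$131.20
After 4 (month_end (apply 1% monthly interest)): balance=$940.51 total_interest=$140.51
After 5 (deposit($1000)): balance=$1940.51 total_interest=$140.51
After 6 (year_end (apply 12% annual interest)): balance=$2173.37 total_interest=$373.37
After 7 (withdraw($100)): balance=$2073.37 total_interest=$373.37
After 8 (month_end (apply 1% monthly interest)): balance=$2094.10 total_interest=$394.10
After 9 (month_end (apply 1% monthly interest)): balance=$2115.04 total_interest=$415.04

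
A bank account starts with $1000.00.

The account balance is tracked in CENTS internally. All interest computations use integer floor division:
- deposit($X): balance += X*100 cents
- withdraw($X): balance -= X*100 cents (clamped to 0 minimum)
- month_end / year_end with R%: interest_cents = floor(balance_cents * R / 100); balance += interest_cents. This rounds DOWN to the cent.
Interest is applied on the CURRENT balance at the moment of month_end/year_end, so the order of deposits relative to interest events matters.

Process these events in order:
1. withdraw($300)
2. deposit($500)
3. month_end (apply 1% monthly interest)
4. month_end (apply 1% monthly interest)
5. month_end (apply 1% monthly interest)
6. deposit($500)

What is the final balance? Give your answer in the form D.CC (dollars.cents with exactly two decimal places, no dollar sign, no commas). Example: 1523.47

Answer: 1736.36

Derivation:
After 1 (withdraw($300)): balance=$700.00 total_interest=$0.00
After 2 (deposit($500)): balance=$1200.00 total_interest=$0.00
After 3 (month_end (apply 1% monthly interest)): balance=$1212.00 total_interest=$12.00
After 4 (month_end (apply 1% monthly interest)): balance=$1224.12 total_interest=$24.12
After 5 (month_end (apply 1% monthly interest)): balance=$1236.36 total_interest=$36.36
After 6 (deposit($500)): balance=$1736.36 total_interest=$36.36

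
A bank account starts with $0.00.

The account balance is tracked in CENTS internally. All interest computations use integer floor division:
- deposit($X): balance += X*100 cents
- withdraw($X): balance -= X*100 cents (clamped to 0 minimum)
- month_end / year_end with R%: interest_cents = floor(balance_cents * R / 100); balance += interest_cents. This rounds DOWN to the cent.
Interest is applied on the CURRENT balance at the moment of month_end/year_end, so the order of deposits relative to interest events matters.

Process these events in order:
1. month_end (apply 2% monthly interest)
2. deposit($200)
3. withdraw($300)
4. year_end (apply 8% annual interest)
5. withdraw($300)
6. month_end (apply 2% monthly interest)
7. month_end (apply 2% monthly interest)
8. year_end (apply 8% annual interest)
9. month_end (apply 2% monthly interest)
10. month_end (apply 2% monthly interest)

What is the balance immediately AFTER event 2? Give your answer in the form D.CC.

Answer: 200.00

Derivation:
After 1 (month_end (apply 2% monthly interest)): balance=$0.00 total_interest=$0.00
After 2 (deposit($200)): balance=$200.00 total_interest=$0.00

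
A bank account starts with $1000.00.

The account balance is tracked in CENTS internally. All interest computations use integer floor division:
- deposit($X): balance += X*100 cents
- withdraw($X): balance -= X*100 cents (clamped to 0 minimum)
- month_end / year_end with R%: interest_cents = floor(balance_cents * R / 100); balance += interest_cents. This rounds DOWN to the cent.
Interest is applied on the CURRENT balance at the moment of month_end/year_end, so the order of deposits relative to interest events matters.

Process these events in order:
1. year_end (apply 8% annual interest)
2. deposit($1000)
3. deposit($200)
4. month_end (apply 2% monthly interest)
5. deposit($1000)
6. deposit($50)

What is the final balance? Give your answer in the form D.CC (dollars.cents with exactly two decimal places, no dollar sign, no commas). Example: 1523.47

After 1 (year_end (apply 8% annual interest)): balance=$1080.00 total_interest=$80.00
After 2 (deposit($1000)): balance=$2080.00 total_interest=$80.00
After 3 (deposit($200)): balance=$2280.00 total_interest=$80.00
After 4 (month_end (apply 2% monthly interest)): balance=$2325.60 total_interest=$125.60
After 5 (deposit($1000)): balance=$3325.60 total_interest=$125.60
After 6 (deposit($50)): balance=$3375.60 total_interest=$125.60

Answer: 3375.60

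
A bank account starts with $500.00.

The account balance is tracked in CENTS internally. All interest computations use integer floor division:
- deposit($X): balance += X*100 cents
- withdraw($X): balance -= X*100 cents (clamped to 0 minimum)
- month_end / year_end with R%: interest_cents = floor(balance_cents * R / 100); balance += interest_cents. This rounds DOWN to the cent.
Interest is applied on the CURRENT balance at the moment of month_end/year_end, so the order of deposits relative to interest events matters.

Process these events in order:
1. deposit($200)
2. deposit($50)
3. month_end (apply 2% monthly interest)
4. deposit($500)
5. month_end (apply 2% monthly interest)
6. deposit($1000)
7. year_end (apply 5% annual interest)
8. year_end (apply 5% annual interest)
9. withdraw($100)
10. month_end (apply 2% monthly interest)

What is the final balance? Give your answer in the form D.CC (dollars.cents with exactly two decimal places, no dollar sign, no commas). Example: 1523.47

After 1 (deposit($200)): balance=$700.00 total_interest=$0.00
After 2 (deposit($50)): balance=$750.00 total_interest=$0.00
After 3 (month_end (apply 2% monthly interest)): balance=$765.00 total_interest=$15.00
After 4 (deposit($500)): balance=$1265.00 total_interest=$15.00
After 5 (month_end (apply 2% monthly interest)): balance=$1290.30 total_interest=$40.30
After 6 (deposit($1000)): balance=$2290.30 total_interest=$40.30
After 7 (year_end (apply 5% annual interest)): balance=$2404.81 total_interest=$154.81
After 8 (year_end (apply 5% annual interest)): balance=$2525.05 total_interest=$275.05
After 9 (withdraw($100)): balance=$2425.05 total_interest=$275.05
After 10 (month_end (apply 2% monthly interest)): balance=$2473.55 total_interest=$323.55

Answer: 2473.55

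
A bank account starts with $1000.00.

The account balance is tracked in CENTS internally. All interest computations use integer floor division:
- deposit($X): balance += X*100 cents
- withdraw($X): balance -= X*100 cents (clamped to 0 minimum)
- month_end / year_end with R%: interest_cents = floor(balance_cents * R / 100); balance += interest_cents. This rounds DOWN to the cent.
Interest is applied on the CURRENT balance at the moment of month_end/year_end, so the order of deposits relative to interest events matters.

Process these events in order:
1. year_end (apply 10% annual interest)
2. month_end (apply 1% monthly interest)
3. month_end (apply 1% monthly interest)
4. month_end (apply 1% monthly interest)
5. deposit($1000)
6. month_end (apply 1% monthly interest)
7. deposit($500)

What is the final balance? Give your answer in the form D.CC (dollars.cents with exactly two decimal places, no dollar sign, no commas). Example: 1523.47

Answer: 2654.66

Derivation:
After 1 (year_end (apply 10% annual interest)): balance=$1100.00 total_interest=$100.00
After 2 (month_end (apply 1% monthly interest)): balance=$1111.00 total_interest=$111.00
After 3 (month_end (apply 1% monthly interest)): balance=$1122.11 total_interest=$122.11
After 4 (month_end (apply 1% monthly interest)): balance=$1133.33 total_interest=$133.33
After 5 (deposit($1000)): balance=$2133.33 total_interest=$133.33
After 6 (month_end (apply 1% monthly interest)): balance=$2154.66 total_interest=$154.66
After 7 (deposit($500)): balance=$2654.66 total_interest=$154.66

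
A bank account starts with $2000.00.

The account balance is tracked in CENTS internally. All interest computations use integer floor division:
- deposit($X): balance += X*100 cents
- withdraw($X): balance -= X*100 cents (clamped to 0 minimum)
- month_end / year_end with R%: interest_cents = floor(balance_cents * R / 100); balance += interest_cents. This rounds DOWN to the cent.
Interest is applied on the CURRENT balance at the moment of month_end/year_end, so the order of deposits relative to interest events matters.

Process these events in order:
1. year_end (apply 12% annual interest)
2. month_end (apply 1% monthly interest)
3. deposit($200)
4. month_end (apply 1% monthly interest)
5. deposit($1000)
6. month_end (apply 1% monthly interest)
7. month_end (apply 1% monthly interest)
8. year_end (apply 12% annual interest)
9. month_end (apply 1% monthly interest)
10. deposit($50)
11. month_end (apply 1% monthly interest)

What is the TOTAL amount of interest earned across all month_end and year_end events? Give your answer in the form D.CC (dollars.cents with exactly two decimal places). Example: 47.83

Answer: 864.51

Derivation:
After 1 (year_end (apply 12% annual interest)): balance=$2240.00 total_interest=$240.00
After 2 (month_end (apply 1% monthly interest)): balance=$2262.40 total_interest=$262.40
After 3 (deposit($200)): balance=$2462.40 total_interest=$262.40
After 4 (month_end (apply 1% monthly interest)): balance=$2487.02 total_interest=$287.02
After 5 (deposit($1000)): balance=$3487.02 total_interest=$287.02
After 6 (month_end (apply 1% monthly interest)): balance=$3521.89 total_interest=$321.89
After 7 (month_end (apply 1% monthly interest)): balance=$3557.10 total_interest=$357.10
After 8 (year_end (apply 12% annual interest)): balance=$3983.95 total_interest=$783.95
After 9 (month_end (apply 1% monthly interest)): balance=$4023.78 total_interest=$823.78
After 10 (deposit($50)): balance=$4073.78 total_interest=$823.78
After 11 (month_end (apply 1% monthly interest)): balance=$4114.51 total_interest=$864.51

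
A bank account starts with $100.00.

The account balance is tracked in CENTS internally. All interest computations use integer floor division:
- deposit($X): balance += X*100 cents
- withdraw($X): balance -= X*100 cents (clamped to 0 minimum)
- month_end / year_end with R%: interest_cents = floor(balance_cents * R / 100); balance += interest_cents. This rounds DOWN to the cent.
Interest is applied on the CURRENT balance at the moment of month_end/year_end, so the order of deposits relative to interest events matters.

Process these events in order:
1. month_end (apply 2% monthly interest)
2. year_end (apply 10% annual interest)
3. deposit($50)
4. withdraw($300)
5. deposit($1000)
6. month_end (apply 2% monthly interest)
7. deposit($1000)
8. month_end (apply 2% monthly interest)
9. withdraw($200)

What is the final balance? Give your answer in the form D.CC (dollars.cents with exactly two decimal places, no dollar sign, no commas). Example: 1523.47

After 1 (month_end (apply 2% monthly interest)): balance=$102.00 total_interest=$2.00
After 2 (year_end (apply 10% annual interest)): balance=$112.20 total_interest=$12.20
After 3 (deposit($50)): balance=$162.20 total_interest=$12.20
After 4 (withdraw($300)): balance=$0.00 total_interest=$12.20
After 5 (deposit($1000)): balance=$1000.00 total_interest=$12.20
After 6 (month_end (apply 2% monthly interest)): balance=$1020.00 total_interest=$32.20
After 7 (deposit($1000)): balance=$2020.00 total_interest=$32.20
After 8 (month_end (apply 2% monthly interest)): balance=$2060.40 total_interest=$72.60
After 9 (withdraw($200)): balance=$1860.40 total_interest=$72.60

Answer: 1860.40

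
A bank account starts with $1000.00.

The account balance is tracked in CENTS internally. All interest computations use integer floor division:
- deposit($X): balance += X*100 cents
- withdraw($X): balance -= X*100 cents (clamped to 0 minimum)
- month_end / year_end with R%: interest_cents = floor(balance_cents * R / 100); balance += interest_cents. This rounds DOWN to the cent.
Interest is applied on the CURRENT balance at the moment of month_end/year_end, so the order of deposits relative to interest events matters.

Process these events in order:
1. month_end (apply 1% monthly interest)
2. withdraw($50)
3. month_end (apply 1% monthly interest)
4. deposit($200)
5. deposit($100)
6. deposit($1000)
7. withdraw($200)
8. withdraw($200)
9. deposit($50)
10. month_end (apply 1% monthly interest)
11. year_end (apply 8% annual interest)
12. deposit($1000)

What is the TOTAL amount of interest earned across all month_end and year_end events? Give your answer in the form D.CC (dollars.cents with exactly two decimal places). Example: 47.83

Answer: 193.89

Derivation:
After 1 (month_end (apply 1% monthly interest)): balance=$1010.00 total_interest=$10.00
After 2 (withdraw($50)): balance=$960.00 total_interest=$10.00
After 3 (month_end (apply 1% monthly interest)): balance=$969.60 total_interest=$19.60
After 4 (deposit($200)): balance=$1169.60 total_interest=$19.60
After 5 (deposit($100)): balance=$1269.60 total_interest=$19.60
After 6 (deposit($1000)): balance=$2269.60 total_interest=$19.60
After 7 (withdraw($200)): balance=$2069.60 total_interest=$19.60
After 8 (withdraw($200)): balance=$1869.60 total_interest=$19.60
After 9 (deposit($50)): balance=$1919.60 total_interest=$19.60
After 10 (month_end (apply 1% monthly interest)): balance=$1938.79 total_interest=$38.79
After 11 (year_end (apply 8% annual interest)): balance=$2093.89 total_interest=$193.89
After 12 (deposit($1000)): balance=$3093.89 total_interest=$193.89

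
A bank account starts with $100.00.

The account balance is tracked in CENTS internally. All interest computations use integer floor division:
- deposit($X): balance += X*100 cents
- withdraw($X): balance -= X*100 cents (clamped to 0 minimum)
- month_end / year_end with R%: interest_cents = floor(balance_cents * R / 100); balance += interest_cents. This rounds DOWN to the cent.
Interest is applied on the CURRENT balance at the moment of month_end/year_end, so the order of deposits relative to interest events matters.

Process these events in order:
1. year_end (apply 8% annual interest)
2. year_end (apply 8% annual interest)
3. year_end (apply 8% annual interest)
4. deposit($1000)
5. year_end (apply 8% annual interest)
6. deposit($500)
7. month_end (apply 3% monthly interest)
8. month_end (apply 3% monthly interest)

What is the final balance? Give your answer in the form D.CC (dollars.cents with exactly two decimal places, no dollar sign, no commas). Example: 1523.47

After 1 (year_end (apply 8% annual interest)): balance=$108.00 total_interest=$8.00
After 2 (year_end (apply 8% annual interest)): balance=$116.64 total_interest=$16.64
After 3 (year_end (apply 8% annual interest)): balance=$125.97 total_interest=$25.97
After 4 (deposit($1000)): balance=$1125.97 total_interest=$25.97
After 5 (year_end (apply 8% annual interest)): balance=$1216.04 total_interest=$116.04
After 6 (deposit($500)): balance=$1716.04 total_interest=$116.04
After 7 (month_end (apply 3% monthly interest)): balance=$1767.52 total_interest=$167.52
After 8 (month_end (apply 3% monthly interest)): balance=$1820.54 total_interest=$220.54

Answer: 1820.54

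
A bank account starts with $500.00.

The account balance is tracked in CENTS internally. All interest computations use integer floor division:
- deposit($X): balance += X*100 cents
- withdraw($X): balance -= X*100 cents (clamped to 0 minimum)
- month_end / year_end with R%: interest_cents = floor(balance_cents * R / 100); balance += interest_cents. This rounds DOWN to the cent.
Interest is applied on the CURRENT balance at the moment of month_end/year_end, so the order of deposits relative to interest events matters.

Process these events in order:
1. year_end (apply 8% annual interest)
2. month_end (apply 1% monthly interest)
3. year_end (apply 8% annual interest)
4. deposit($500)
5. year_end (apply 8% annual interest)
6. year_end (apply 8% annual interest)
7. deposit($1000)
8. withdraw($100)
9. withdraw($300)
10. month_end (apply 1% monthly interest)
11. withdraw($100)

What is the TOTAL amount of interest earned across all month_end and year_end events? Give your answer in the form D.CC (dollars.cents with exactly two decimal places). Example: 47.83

Answer: 288.94

Derivation:
After 1 (year_end (apply 8% annual interest)): balance=$540.00 total_interest=$40.00
After 2 (month_end (apply 1% monthly interest)): balance=$545.40 total_interest=$45.40
After 3 (year_end (apply 8% annual interest)): balance=$589.03 total_interest=$89.03
After 4 (deposit($500)): balance=$1089.03 total_interest=$89.03
After 5 (year_end (apply 8% annual interest)): balance=$1176.15 total_interest=$176.15
After 6 (year_end (apply 8% annual interest)): balance=$1270.24 total_interest=$270.24
After 7 (deposit($1000)): balance=$2270.24 total_interest=$270.24
After 8 (withdraw($100)): balance=$2170.24 total_interest=$270.24
After 9 (withdraw($300)): balance=$1870.24 total_interest=$270.24
After 10 (month_end (apply 1% monthly interest)): balance=$1888.94 total_interest=$288.94
After 11 (withdraw($100)): balance=$1788.94 total_interest=$288.94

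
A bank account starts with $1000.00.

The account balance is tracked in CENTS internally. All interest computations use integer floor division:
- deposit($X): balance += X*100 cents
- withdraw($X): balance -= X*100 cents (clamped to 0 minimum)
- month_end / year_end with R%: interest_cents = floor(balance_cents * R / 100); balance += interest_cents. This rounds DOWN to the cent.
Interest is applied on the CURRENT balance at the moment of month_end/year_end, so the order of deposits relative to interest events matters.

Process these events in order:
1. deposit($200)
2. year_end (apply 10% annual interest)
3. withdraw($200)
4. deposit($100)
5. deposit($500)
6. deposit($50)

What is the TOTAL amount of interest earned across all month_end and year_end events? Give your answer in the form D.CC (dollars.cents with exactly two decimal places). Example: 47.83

Answer: 120.00

Derivation:
After 1 (deposit($200)): balance=$1200.00 total_interest=$0.00
After 2 (year_end (apply 10% annual interest)): balance=$1320.00 total_interest=$120.00
After 3 (withdraw($200)): balance=$1120.00 total_interest=$120.00
After 4 (deposit($100)): balance=$1220.00 total_interest=$120.00
After 5 (deposit($500)): balance=$1720.00 total_interest=$120.00
After 6 (deposit($50)): balance=$1770.00 total_interest=$120.00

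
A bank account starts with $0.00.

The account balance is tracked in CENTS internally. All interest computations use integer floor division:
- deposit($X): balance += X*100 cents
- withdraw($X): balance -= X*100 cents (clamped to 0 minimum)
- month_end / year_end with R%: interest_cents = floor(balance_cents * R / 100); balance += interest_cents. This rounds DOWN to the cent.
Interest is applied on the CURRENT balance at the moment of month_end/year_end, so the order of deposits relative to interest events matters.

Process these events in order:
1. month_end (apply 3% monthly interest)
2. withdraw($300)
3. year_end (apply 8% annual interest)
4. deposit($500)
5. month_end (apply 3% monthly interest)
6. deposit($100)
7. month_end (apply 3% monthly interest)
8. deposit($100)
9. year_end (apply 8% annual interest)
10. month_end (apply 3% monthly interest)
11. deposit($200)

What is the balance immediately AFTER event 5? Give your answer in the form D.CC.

After 1 (month_end (apply 3% monthly interest)): balance=$0.00 total_interest=$0.00
After 2 (withdraw($300)): balance=$0.00 total_interest=$0.00
After 3 (year_end (apply 8% annual interest)): balance=$0.00 total_interest=$0.00
After 4 (deposit($500)): balance=$500.00 total_interest=$0.00
After 5 (month_end (apply 3% monthly interest)): balance=$515.00 total_interest=$15.00

Answer: 515.00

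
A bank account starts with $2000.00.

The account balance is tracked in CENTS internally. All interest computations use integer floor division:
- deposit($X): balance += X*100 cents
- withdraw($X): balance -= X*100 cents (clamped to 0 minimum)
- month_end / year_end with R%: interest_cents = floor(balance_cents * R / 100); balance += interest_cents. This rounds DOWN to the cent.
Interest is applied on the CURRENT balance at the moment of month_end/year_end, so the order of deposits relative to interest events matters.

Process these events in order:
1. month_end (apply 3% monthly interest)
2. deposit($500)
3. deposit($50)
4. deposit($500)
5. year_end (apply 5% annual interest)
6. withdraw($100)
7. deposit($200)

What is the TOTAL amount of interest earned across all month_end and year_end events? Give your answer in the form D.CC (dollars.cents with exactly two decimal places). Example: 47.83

Answer: 215.50

Derivation:
After 1 (month_end (apply 3% monthly interest)): balance=$2060.00 total_interest=$60.00
After 2 (deposit($500)): balance=$2560.00 total_interest=$60.00
After 3 (deposit($50)): balance=$2610.00 total_interest=$60.00
After 4 (deposit($500)): balance=$3110.00 total_interest=$60.00
After 5 (year_end (apply 5% annual interest)): balance=$3265.50 total_interest=$215.50
After 6 (withdraw($100)): balance=$3165.50 total_interest=$215.50
After 7 (deposit($200)): balance=$3365.50 total_interest=$215.50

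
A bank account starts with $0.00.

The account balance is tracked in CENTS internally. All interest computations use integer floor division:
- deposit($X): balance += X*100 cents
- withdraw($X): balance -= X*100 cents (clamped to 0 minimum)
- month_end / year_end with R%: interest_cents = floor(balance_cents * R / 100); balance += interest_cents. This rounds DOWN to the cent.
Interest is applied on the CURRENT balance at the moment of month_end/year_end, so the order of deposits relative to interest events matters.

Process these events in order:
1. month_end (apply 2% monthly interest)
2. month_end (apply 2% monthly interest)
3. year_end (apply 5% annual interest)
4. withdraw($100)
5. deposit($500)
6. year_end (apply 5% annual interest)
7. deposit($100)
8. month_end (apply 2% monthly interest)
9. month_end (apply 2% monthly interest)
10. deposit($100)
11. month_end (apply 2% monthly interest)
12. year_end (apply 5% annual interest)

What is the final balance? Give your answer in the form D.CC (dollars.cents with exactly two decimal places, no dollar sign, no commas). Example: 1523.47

Answer: 803.51

Derivation:
After 1 (month_end (apply 2% monthly interest)): balance=$0.00 total_interest=$0.00
After 2 (month_end (apply 2% monthly interest)): balance=$0.00 total_interest=$0.00
After 3 (year_end (apply 5% annual interest)): balance=$0.00 total_interest=$0.00
After 4 (withdraw($100)): balance=$0.00 total_interest=$0.00
After 5 (deposit($500)): balance=$500.00 total_interest=$0.00
After 6 (year_end (apply 5% annual interest)): balance=$525.00 total_interest=$25.00
After 7 (deposit($100)): balance=$625.00 total_interest=$25.00
After 8 (month_end (apply 2% monthly interest)): balance=$637.50 total_interest=$37.50
After 9 (month_end (apply 2% monthly interest)): balance=$650.25 total_interest=$50.25
After 10 (deposit($100)): balance=$750.25 total_interest=$50.25
After 11 (month_end (apply 2% monthly interest)): balance=$765.25 total_interest=$65.25
After 12 (year_end (apply 5% annual interest)): balance=$803.51 total_interest=$103.51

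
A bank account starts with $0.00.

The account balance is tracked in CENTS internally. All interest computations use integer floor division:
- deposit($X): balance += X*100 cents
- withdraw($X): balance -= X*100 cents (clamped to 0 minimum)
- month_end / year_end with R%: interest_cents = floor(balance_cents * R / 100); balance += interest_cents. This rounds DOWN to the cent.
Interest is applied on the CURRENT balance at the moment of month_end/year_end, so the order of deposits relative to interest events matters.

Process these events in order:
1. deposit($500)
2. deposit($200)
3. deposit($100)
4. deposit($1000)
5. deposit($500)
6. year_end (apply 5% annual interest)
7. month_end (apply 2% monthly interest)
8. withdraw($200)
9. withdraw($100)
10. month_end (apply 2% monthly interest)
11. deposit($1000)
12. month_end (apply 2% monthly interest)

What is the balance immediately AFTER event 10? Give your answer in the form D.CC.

After 1 (deposit($500)): balance=$500.00 total_interest=$0.00
After 2 (deposit($200)): balance=$700.00 total_interest=$0.00
After 3 (deposit($100)): balance=$800.00 total_interest=$0.00
After 4 (deposit($1000)): balance=$1800.00 total_interest=$0.00
After 5 (deposit($500)): balance=$2300.00 total_interest=$0.00
After 6 (year_end (apply 5% annual interest)): balance=$2415.00 total_interest=$115.00
After 7 (month_end (apply 2% monthly interest)): balance=$2463.30 total_interest=$163.30
After 8 (withdraw($200)): balance=$2263.30 total_interest=$163.30
After 9 (withdraw($100)): balance=$2163.30 total_interest=$163.30
After 10 (month_end (apply 2% monthly interest)): balance=$2206.56 total_interest=$206.56

Answer: 2206.56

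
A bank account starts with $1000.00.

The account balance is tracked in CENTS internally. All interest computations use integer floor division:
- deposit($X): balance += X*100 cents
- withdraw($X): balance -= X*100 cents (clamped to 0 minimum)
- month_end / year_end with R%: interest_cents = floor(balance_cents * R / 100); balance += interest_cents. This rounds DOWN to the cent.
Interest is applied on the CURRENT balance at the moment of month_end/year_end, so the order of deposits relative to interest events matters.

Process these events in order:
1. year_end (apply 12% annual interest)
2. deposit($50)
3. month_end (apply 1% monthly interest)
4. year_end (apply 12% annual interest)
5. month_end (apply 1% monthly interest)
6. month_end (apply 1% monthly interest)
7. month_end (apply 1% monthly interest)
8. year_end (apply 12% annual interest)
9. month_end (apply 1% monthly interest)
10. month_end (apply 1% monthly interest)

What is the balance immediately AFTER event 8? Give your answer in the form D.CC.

After 1 (year_end (apply 12% annual interest)): balance=$1120.00 total_interest=$120.00
After 2 (deposit($50)): balance=$1170.00 total_interest=$120.00
After 3 (month_end (apply 1% monthly interest)): balance=$1181.70 total_interest=$131.70
After 4 (year_end (apply 12% annual interest)): balance=$1323.50 total_interest=$273.50
After 5 (month_end (apply 1% monthly interest)): balance=$1336.73 total_interest=$286.73
After 6 (month_end (apply 1% monthly interest)): balance=$1350.09 total_interest=$300.09
After 7 (month_end (apply 1% monthly interest)): balance=$1363.59 total_interest=$313.59
After 8 (year_end (apply 12% annual interest)): balance=$1527.22 total_interest=$477.22

Answer: 1527.22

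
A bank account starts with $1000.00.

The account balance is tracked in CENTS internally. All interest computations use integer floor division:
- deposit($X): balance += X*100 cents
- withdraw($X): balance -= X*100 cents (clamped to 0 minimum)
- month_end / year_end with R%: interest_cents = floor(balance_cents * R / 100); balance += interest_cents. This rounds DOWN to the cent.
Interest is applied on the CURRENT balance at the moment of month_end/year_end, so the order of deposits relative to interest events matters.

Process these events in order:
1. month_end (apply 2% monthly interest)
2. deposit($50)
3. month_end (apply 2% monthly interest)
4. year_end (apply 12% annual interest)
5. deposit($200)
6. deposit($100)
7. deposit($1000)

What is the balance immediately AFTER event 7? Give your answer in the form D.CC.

After 1 (month_end (apply 2% monthly interest)): balance=$1020.00 total_interest=$20.00
After 2 (deposit($50)): balance=$1070.00 total_interest=$20.00
After 3 (month_end (apply 2% monthly interest)): balance=$1091.40 total_interest=$41.40
After 4 (year_end (apply 12% annual interest)): balance=$1222.36 total_interest=$172.36
After 5 (deposit($200)): balance=$1422.36 total_interest=$172.36
After 6 (deposit($100)): balance=$1522.36 total_interest=$172.36
After 7 (deposit($1000)): balance=$2522.36 total_interest=$172.36

Answer: 2522.36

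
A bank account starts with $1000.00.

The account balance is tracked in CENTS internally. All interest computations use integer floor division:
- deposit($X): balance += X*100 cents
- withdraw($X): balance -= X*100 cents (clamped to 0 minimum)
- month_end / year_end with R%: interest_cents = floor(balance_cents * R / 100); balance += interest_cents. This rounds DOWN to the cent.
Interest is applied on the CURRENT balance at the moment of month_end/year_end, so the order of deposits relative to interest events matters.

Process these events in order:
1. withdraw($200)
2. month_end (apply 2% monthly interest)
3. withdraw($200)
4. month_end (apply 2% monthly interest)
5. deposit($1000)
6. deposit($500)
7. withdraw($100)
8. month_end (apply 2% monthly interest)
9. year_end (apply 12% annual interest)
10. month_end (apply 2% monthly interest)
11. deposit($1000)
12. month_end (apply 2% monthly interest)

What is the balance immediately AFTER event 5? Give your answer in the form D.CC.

Answer: 1628.32

Derivation:
After 1 (withdraw($200)): balance=$800.00 total_interest=$0.00
After 2 (month_end (apply 2% monthly interest)): balance=$816.00 total_interest=$16.00
After 3 (withdraw($200)): balance=$616.00 total_interest=$16.00
After 4 (month_end (apply 2% monthly interest)): balance=$628.32 total_interest=$28.32
After 5 (deposit($1000)): balance=$1628.32 total_interest=$28.32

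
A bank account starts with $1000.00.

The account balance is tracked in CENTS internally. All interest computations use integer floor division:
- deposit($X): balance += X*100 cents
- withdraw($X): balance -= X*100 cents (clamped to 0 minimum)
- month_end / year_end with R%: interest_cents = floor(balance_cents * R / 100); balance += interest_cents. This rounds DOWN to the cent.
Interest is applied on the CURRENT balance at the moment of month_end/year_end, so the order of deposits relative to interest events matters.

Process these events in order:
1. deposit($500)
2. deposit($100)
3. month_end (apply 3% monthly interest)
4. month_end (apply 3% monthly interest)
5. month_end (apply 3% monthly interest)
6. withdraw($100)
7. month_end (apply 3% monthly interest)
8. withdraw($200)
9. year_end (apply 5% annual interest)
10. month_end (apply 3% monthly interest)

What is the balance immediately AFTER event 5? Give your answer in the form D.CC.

Answer: 1748.36

Derivation:
After 1 (deposit($500)): balance=$1500.00 total_interest=$0.00
After 2 (deposit($100)): balance=$1600.00 total_interest=$0.00
After 3 (month_end (apply 3% monthly interest)): balance=$1648.00 total_interest=$48.00
After 4 (month_end (apply 3% monthly interest)): balance=$1697.44 total_interest=$97.44
After 5 (month_end (apply 3% monthly interest)): balance=$1748.36 total_interest=$148.36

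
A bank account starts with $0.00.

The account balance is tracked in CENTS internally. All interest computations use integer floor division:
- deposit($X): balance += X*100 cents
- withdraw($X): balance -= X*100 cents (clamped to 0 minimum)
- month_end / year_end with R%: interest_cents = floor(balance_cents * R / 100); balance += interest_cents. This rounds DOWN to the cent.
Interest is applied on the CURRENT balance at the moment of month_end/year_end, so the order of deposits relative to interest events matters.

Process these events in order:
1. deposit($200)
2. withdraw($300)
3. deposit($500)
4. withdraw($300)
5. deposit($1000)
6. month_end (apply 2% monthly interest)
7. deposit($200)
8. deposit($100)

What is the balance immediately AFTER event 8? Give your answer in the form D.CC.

After 1 (deposit($200)): balance=$200.00 total_interest=$0.00
After 2 (withdraw($300)): balance=$0.00 total_interest=$0.00
After 3 (deposit($500)): balance=$500.00 total_interest=$0.00
After 4 (withdraw($300)): balance=$200.00 total_interest=$0.00
After 5 (deposit($1000)): balance=$1200.00 total_interest=$0.00
After 6 (month_end (apply 2% monthly interest)): balance=$1224.00 total_interest=$24.00
After 7 (deposit($200)): balance=$1424.00 total_interest=$24.00
After 8 (deposit($100)): balance=$1524.00 total_interest=$24.00

Answer: 1524.00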